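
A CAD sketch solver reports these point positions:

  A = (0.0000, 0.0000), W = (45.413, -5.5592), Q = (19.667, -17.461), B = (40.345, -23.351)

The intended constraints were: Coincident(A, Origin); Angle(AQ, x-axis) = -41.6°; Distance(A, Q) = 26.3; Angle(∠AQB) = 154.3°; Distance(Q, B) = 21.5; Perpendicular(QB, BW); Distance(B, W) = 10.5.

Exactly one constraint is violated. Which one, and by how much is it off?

Distance(B, W) = 10.5 — off by 8.00.

A = (0.00, 0.00) ✓; AQ at -41.60° ✓; |AQ| = 26.30 ✓; ∠AQB = 154.3° ✓; |QB| = 21.50 ✓; ∠(QB, BW) = 90.00° ✓; |BW| = 18.50 ✗.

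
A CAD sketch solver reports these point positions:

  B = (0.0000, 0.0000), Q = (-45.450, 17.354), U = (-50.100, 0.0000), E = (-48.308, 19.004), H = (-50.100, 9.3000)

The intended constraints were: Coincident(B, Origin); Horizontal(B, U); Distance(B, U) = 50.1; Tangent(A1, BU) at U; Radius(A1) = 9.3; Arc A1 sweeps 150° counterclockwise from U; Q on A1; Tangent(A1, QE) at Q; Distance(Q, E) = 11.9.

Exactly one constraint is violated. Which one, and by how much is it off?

Distance(Q, E) = 11.9 — off by 8.60.

B = (0.00, 0.00) ✓; B.y = 0.00, U.y = 0.00 ✓; |BU| = 50.10 ✓; ∠(HU, UB) = 90.00° ✓; |HU| = 9.300 ✓; bearing(H→Q) − bearing(H→U) = 150.0° ✓; |HQ| = 9.300 ✓; ∠(HQ, QE) = 90.00° ✓; |QE| = 3.300 ✗.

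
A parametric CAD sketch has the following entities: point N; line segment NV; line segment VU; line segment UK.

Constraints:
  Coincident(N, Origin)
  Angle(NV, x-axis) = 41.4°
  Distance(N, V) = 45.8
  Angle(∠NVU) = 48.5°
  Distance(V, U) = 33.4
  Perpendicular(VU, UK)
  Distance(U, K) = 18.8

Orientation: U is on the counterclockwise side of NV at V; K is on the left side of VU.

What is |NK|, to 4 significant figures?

15.80

N is at the origin; NV runs at 41.4° with length 45.8, so V = 45.8·(cos 41.4°, sin 41.4°) = (34.36, 30.29). ∠NVU = 48.5°, so VU runs at 41.4° + (180° − 48.5°) = 172.9° from the x-axis; with |VU| = 33.4, U = V + 33.4·(cos 172.9°, sin 172.9°) = (1.211, 34.42). VU is perpendicular to UK; with |UK| = 18.8 on the left of VU, K = U + 18.8·(-0.1236, -0.9923) = (-1.113, 15.76). Then |NK| = |K − N| = 15.80.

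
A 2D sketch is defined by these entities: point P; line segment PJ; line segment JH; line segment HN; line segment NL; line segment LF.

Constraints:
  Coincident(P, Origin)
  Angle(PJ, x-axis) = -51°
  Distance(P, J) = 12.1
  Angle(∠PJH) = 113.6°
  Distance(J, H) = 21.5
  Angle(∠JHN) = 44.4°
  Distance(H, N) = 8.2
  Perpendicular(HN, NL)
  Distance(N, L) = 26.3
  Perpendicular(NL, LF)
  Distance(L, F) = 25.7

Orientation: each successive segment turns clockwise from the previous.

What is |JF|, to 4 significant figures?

34.74

The perpendicularity gives NL at right angles to HN, so NL runs at 17.00°; with |NL| = 26.3, L = (20.47, -12.96). NL ⟂ LF, so LF runs at -73.00°; with |LF| = 25.7, F = (27.99, -37.54). Then |JF| = |F − J| = 34.74.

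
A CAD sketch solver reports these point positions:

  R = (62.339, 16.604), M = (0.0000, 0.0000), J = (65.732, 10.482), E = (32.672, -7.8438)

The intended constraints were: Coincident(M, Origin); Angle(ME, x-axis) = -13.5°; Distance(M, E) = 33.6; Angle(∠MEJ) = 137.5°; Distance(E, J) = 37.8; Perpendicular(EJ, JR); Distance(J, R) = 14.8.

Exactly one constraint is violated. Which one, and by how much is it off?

Distance(J, R) = 14.8 — off by 7.80.

M = (0.00, 0.00) ✓; ME at -13.50° ✓; |ME| = 33.60 ✓; ∠MEJ = 137.5° ✓; |EJ| = 37.80 ✓; ∠(EJ, JR) = 90.00° ✓; |JR| = 6.999 ✗.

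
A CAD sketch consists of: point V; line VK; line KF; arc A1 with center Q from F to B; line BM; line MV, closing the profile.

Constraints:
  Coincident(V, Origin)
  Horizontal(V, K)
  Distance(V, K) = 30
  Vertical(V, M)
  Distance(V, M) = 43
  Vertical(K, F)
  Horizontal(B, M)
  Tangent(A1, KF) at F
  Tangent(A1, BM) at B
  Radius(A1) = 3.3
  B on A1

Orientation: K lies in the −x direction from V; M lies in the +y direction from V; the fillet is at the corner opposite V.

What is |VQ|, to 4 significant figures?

47.84

V is at the origin; V and K share the same y with |VK| = 30.0 and K on the −x side, so K = (-30.00, 0.000). VM is vertical with |VM| = 43.0 and M on the +y side, so M = (0.000, 43.00). The virtual corner opposite V is at (-30.00, 43.00). The tangent condition forces QF to be normal to KF and the tangent condition forces QB to be normal to BM, with radius 3.3, so the center Q sits 3.3 in from both sides at Q = (-26.70, 39.70). Then |VQ| = |Q − V| = 47.84.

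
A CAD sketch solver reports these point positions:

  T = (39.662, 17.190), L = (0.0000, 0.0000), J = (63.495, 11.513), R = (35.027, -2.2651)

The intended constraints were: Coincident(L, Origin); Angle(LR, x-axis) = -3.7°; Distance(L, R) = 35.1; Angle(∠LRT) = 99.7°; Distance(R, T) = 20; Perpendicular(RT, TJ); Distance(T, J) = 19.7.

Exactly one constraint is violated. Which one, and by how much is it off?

Distance(T, J) = 19.7 — off by 4.80.

L = (0.00, 0.00) ✓; LR at -3.700° ✓; |LR| = 35.10 ✓; ∠LRT = 99.70° ✓; |RT| = 20.00 ✓; ∠(RT, TJ) = 90.00° ✓; |TJ| = 24.50 ✗.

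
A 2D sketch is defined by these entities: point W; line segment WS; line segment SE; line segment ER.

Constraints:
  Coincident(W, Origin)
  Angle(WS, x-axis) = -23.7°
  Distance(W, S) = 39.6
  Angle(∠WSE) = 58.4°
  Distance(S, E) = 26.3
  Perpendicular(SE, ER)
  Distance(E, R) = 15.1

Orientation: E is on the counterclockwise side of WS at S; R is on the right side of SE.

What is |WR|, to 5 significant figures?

49.143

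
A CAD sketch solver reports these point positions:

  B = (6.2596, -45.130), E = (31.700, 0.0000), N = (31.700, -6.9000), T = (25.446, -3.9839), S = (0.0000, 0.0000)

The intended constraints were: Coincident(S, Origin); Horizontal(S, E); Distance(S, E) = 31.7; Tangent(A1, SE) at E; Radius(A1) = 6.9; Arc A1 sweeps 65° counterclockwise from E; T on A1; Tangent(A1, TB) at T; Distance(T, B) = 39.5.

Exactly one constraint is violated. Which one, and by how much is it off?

Distance(T, B) = 39.5 — off by 5.90.

S = (0.00, 0.00) ✓; S.y = 0.00, E.y = 0.00 ✓; |SE| = 31.70 ✓; ∠(NE, ES) = 90.00° ✓; |NE| = 6.900 ✓; bearing(N→T) − bearing(N→E) = 65.00° ✓; |NT| = 6.900 ✓; ∠(NT, TB) = 90.00° ✓; |TB| = 45.40 ✗.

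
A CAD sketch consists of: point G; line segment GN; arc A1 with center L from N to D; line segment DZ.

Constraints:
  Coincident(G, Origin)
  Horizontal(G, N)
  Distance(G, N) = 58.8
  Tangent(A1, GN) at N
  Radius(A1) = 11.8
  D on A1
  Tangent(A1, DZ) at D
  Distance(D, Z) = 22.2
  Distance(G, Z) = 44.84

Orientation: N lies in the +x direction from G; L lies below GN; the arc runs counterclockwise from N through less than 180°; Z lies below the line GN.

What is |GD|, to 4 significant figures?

49.00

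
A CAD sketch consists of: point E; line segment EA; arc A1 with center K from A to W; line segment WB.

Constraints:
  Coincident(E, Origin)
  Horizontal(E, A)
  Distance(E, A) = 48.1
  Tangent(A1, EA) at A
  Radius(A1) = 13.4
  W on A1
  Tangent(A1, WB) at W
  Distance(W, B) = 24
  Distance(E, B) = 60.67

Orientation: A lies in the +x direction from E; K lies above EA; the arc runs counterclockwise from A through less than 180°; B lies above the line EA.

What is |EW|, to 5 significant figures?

62.684

Checks: |KW| = 13.40 ✓; ∠(KW, WB) = 90.00° ✓; |WB| = 24.00 ✓; |EB| = 60.67 ✓.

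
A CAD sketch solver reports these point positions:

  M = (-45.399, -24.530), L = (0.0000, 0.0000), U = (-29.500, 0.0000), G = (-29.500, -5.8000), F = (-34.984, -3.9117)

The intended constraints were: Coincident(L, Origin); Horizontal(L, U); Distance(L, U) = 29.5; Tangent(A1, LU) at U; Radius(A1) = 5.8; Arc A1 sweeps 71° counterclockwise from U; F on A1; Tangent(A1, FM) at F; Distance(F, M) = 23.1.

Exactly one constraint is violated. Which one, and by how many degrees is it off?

Tangent(A1, FM) at F — off by 7.80°.

L = (0.00, 0.00) ✓; L.y = 0.00, U.y = 0.00 ✓; |LU| = 29.50 ✓; ∠(GU, UL) = 90.00° ✓; |GU| = 5.800 ✓; bearing(G→F) − bearing(G→U) = 71.00° ✓; |GF| = 5.800 ✓; ∠(GF, FM) = 97.80° ✗; |FM| = 23.10 ✓.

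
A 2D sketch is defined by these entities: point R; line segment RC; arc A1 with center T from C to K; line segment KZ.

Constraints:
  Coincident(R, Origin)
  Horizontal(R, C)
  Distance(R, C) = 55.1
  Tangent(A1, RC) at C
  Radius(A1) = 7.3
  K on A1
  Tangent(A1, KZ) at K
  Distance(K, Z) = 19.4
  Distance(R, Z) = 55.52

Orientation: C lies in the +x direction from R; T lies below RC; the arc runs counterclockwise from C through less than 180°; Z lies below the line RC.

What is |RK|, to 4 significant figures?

48.40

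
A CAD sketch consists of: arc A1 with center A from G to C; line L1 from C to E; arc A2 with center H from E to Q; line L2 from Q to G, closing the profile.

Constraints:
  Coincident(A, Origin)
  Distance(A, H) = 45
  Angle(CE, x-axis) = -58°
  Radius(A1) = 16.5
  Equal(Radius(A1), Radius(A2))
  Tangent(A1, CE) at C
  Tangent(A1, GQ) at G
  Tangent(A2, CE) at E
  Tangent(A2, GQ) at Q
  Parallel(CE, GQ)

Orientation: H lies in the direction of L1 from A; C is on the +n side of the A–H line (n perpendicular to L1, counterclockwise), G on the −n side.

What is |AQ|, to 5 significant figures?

47.930

The slot axis is L1's direction at -58.0°, so u = (cos -58.0°, sin -58.0°) = (0.52992, -0.84805) and n = (−sin -58.0°, cos -58.0°) = (0.84805, 0.52992). A is at the origin and H lies 45.0 along u from A, so H = 45.0·u = (23.846, -38.162). Tangency of A1 to both parallel lines with radius 16.5 puts C and G at A ± 16.5·n: C = (13.993, 8.7437), G = (-13.993, -8.7437). Equal radii place E and Q the same way about H: E = H + 16.5·n = (37.839, -29.418), Q = H − 16.5·n = (9.8536, -46.906). Then |AQ| = |Q − A| = 47.930.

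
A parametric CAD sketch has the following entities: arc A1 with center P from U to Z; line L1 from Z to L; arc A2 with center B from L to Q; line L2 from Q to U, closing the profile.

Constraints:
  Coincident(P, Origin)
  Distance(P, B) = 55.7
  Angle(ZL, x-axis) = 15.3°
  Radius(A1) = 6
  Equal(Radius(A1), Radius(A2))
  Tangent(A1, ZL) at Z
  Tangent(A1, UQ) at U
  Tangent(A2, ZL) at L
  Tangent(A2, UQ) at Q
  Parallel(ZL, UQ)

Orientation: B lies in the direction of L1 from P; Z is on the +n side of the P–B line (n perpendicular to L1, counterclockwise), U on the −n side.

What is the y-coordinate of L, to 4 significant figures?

20.49

The slot axis is L1's direction at 15.3°, so u = (cos 15.3°, sin 15.3°) = (0.9646, 0.2639) and n = (−sin 15.3°, cos 15.3°) = (-0.2639, 0.9646). P is at the origin and B lies 55.7 along u from P, so B = 55.7·u = (53.73, 14.70). Tangency of A1 to both parallel lines with radius 6.0 puts Z and U at P ± 6.0·n: Z = (-1.583, 5.787), U = (1.583, -5.787). Equal radii place L and Q the same way about B: L = B + 6.0·n = (52.14, 20.49), Q = B − 6.0·n = (55.31, 8.910). So L.y = 20.49.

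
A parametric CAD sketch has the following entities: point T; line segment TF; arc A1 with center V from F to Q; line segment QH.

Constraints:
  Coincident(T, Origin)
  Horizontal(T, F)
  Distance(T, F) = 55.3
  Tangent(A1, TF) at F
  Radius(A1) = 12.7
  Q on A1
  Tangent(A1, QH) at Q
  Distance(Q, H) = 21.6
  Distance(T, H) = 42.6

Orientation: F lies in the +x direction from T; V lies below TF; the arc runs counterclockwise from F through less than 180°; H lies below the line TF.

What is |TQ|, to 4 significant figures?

44.61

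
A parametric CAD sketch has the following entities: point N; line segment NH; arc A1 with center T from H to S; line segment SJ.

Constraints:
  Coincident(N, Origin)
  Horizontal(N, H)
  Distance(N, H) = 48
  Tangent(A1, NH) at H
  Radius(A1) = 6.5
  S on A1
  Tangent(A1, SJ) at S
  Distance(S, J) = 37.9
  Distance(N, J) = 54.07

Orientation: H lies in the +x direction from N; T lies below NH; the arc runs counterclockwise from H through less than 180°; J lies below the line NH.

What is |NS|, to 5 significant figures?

41.959

N is at the origin; NH is horizontal with |NH| = 48.0 and H on the +x side, so H = (48.000, 0.0000). A1 meets NH tangentially, so TH is at right angles to NH, so T = H + (0, -6.5) = (48.000, -6.5000). Since TS ⟂ SJ (tangency), |TJ| = √(6.5² + 37.9²) = 38.453 regardless of where S sits on A1. So J lies on both circle(N, 54.07) and circle(T, 38.453); the below-NH intersection is J = (33.773, -42.225). S is the foot of the tangent from J: S = (41.642, -5.1505).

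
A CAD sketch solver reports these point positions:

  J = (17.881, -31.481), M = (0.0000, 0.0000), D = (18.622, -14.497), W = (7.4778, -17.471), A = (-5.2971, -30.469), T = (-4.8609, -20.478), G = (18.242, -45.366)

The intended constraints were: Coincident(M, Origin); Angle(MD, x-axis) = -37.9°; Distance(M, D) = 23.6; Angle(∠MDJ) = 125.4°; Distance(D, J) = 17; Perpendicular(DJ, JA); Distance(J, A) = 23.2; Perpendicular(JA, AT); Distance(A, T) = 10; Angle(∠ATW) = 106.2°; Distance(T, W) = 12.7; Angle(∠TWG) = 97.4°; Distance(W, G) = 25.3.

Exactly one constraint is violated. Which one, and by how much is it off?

Distance(W, G) = 25.3 — off by 4.60.

M = (0.00, 0.00) ✓; MD at -37.90° ✓; |MD| = 23.60 ✓; ∠MDJ = 125.4° ✓; |DJ| = 17.00 ✓; ∠(DJ, JA) = 90.00° ✓; |JA| = 23.20 ✓; ∠(JA, AT) = 90.00° ✓; |AT| = 10.00 ✓; ∠ATW = 106.2° ✓; |TW| = 12.70 ✓; ∠TWG = 97.40° ✓; |WG| = 29.90 ✗.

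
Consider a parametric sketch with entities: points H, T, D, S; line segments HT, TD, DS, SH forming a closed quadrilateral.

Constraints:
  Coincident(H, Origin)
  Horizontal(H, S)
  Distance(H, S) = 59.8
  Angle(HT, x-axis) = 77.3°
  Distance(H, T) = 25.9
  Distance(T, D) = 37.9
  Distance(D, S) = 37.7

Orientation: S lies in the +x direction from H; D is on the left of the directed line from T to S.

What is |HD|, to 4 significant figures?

54.30

Checks: |HS| = 59.80 ✓; |HT| = 25.90 ✓; |TD| = 37.90 ✓; |DS| = 37.70 ✓.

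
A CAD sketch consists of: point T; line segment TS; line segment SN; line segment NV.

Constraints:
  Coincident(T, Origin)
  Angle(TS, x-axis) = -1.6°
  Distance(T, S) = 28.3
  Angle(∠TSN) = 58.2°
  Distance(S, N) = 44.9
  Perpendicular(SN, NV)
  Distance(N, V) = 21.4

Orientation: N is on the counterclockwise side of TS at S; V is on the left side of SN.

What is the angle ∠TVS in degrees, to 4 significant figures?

30.54°

∠TSN = 58.2°, so SN runs at -1.6° + (180° − 58.2°) = 120.2° from the x-axis; with |SN| = 44.9, N = S + 44.9·(cos 120.2°, sin 120.2°) = (5.703, 38.02). SN is perpendicular to NV; with |NV| = 21.4 on the left of SN, V = N + 21.4·(-0.8643, -0.5030) = (-12.79, 27.25). Then cos ∠TVS = VT·VS / (|VT||VS|), giving 30.54°.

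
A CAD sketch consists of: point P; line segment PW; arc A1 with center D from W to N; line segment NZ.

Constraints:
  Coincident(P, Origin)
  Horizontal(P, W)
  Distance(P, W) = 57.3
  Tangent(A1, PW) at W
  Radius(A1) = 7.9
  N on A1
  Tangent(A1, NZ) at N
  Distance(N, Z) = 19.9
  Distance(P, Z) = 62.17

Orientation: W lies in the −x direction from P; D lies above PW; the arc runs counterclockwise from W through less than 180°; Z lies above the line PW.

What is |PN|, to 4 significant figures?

50.67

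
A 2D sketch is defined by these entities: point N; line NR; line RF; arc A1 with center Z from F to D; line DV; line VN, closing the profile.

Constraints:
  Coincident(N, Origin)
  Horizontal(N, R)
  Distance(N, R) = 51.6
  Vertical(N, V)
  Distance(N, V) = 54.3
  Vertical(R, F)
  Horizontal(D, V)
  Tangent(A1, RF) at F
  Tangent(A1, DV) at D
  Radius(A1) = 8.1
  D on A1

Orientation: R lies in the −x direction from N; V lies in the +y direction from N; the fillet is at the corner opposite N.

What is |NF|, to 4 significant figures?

69.26

N is at the origin; NR is horizontal with |NR| = 51.6 and R on the −x side, so R = (-51.60, 0.000). N and V share the same x with |NV| = 54.3 and V on the +y side, so V = (0.000, 54.30). The virtual corner opposite N is at (-51.60, 54.30). The tangent condition forces ZF to be normal to RF and tangency of A1 to DV means the radius ZD is perpendicular to DV, with radius 8.1, so the center Z sits 8.1 in from both sides at Z = (-43.50, 46.20). That places the tangent points at F = (-51.60, 46.20) on RF and D = (-43.50, 54.30) on DV. Then |NF| = |F − N| = 69.26.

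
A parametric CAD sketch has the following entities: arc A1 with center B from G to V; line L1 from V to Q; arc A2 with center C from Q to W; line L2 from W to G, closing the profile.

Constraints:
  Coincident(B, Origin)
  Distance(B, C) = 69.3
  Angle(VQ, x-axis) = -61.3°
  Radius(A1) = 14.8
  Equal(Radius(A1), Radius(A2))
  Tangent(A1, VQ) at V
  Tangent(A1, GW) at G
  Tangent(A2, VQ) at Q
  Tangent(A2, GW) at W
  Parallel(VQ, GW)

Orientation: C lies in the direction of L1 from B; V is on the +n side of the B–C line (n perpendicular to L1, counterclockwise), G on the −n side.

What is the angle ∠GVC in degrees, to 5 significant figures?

77.945°

The slot axis is L1's direction at -61.3°, so u = (cos -61.3°, sin -61.3°) = (0.48022, -0.87715) and n = (−sin -61.3°, cos -61.3°) = (0.87715, 0.48022). B is at the origin and C lies 69.3 along u from B, so C = 69.3·u = (33.279, -60.786). Tangency of A1 to both parallel lines with radius 14.8 puts V and G at B ± 14.8·n: V = (12.982, 7.1073), G = (-12.982, -7.1073). Then cos ∠GVC = VG·VC / (|VG||VC|), giving 77.945°.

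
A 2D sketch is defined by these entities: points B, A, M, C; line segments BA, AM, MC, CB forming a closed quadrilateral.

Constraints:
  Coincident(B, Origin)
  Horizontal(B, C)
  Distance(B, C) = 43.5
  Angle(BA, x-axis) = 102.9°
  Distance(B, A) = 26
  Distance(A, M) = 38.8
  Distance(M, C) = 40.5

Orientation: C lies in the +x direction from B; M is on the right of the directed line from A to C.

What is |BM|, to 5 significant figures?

12.906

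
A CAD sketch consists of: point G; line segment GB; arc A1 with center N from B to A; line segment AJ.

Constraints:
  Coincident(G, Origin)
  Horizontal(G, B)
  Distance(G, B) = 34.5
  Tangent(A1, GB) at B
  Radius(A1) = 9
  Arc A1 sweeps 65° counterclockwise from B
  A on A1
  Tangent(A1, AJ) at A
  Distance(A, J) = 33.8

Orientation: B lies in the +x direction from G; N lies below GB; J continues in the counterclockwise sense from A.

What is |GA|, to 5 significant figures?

26.851

Tangency of A1 to GB means the radius NB is perpendicular to GB, so N = B + (0, -9) = (34.500, -9.0000). On A1, B sits at bearing 90° from N; a 65° counterclockwise sweep puts A at bearing 155°, so A = N + 9.0·(cos 155°, sin 155°) = (26.343, -5.1964). Then |GA| = |A − G| = 26.851.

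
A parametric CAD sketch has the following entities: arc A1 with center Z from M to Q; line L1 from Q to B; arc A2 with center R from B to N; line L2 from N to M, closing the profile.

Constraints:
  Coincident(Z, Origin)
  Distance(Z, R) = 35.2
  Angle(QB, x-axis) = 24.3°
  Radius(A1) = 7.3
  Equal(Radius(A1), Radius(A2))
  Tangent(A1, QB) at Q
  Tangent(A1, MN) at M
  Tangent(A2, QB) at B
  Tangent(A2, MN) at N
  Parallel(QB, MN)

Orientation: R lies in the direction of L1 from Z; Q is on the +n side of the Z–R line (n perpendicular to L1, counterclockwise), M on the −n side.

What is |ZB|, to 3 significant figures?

35.9

The slot axis is L1's direction at 24.3°, so u = (cos 24.3°, sin 24.3°) = (0.911, 0.412) and n = (−sin 24.3°, cos 24.3°) = (-0.412, 0.911). Z is at the origin and R lies 35.2 along u from Z, so R = 35.2·u = (32.1, 14.5). Tangency of A1 to both parallel lines with radius 7.3 puts Q and M at Z ± 7.3·n: Q = (-3.00, 6.65), M = (3.00, -6.65). Equal radii place B and N the same way about R: B = R + 7.3·n = (29.1, 21.1), N = R − 7.3·n = (35.1, 7.83). Then |ZB| = |B − Z| = 35.9.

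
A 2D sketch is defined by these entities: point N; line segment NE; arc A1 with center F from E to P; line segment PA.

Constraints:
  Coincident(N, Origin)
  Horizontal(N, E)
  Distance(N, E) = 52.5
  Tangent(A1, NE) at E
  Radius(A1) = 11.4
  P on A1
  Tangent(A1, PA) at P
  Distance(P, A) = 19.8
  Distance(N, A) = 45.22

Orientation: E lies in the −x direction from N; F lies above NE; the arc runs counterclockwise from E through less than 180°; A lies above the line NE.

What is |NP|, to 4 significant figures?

42.36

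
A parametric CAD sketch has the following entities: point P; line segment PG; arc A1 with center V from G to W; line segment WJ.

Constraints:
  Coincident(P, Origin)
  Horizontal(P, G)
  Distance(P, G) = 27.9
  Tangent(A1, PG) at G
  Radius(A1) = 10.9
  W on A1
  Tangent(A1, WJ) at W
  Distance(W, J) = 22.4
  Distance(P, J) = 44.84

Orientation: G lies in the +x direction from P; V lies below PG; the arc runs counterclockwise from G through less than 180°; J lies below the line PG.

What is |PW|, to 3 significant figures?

23.6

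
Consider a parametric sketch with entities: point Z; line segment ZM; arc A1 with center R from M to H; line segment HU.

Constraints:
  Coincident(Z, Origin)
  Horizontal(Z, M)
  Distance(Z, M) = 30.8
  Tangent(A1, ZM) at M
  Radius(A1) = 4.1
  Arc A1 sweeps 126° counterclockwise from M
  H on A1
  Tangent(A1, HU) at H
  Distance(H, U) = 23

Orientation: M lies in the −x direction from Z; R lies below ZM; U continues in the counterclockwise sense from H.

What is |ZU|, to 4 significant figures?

32.48

On A1, M sits at bearing 90° from R; a 126° counterclockwise sweep puts H at bearing 216°, so H = R + 4.1·(cos 216°, sin 216°) = (-34.12, -6.510). The tangent condition forces RH to be normal to HU, so HU runs along (−sin 216°, cos 216°); with |HU| = 23.0, U = (-20.60, -25.12). Then |ZU| = |U − Z| = 32.48.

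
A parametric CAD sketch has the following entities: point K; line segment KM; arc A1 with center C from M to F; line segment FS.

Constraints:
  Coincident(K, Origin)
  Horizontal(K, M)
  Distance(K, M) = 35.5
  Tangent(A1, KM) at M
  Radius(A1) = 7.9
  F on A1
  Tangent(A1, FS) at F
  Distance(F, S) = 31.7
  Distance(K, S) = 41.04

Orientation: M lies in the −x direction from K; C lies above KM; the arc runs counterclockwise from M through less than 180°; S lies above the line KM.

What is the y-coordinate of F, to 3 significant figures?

5.75

K is at the origin; K and M share the same y with |KM| = 35.5 and M on the −x side, so M = (-35.5, 0.00). Since A1 is tangent to KM there, CM ⟂ KM, so C = M + (0, 7.9) = (-35.5, 7.90). Since CF ⟂ FS (tangency), |CS| = √(7.9² + 31.7²) = 32.7 regardless of where F sits on A1. So S lies on both circle(K, 41.04) and circle(C, 32.7); the above-KM intersection is S = (-19.3, 36.2). F is the foot of the tangent from S: F = (-27.9, 5.75).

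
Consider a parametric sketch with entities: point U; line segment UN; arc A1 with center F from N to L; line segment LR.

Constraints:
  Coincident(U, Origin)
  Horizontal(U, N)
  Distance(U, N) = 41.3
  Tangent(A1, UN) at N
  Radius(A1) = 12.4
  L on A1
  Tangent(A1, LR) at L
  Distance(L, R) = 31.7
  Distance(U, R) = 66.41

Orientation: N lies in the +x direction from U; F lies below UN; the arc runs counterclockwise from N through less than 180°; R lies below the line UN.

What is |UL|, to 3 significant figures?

36.3

Checks: |FN| = 12.40 ✓; |FL| = 12.40 ✓; ∠(FL, LR) = 90.00° ✓; |LR| = 31.70 ✓; |UR| = 66.41 ✓.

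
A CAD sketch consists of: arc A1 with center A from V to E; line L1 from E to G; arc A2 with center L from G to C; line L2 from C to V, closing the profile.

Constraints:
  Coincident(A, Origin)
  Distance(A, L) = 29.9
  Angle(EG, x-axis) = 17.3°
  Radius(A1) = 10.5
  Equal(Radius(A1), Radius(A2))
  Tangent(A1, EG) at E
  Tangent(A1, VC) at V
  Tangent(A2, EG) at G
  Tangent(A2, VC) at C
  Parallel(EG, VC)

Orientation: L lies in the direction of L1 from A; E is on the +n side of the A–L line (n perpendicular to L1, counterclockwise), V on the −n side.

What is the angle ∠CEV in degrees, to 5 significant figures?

54.918°

The slot axis is L1's direction at 17.3°, so u = (cos 17.3°, sin 17.3°) = (0.95476, 0.29737) and n = (−sin 17.3°, cos 17.3°) = (-0.29737, 0.95476). A is at the origin and L lies 29.9 along u from A, so L = 29.9·u = (28.547, 8.8915). Tangency of A1 to both parallel lines with radius 10.5 puts E and V at A ± 10.5·n: E = (-3.1224, 10.025), V = (3.1224, -10.025). Equal radii place G and C the same way about L: G = L + 10.5·n = (25.425, 18.916), C = L − 10.5·n = (31.670, -1.1335). Then cos ∠CEV = EC·EV / (|EC||EV|), giving 54.918°.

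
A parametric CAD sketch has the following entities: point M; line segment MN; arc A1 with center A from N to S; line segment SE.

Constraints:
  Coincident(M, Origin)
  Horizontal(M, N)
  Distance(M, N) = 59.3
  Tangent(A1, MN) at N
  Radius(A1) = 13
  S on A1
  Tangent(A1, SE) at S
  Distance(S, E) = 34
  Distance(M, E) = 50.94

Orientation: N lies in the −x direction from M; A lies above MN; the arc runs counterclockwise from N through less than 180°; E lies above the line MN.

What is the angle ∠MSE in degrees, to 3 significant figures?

74.5°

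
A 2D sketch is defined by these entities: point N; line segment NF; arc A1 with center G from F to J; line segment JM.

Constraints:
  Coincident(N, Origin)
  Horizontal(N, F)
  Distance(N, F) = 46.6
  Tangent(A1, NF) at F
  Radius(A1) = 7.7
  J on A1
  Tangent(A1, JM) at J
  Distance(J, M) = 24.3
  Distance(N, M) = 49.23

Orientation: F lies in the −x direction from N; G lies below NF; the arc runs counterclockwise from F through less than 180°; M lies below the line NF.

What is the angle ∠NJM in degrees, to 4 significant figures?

65.37°

Checks: |GJ| = 7.700 ✓; ∠(GJ, JM) = 90.00° ✓; |JM| = 24.30 ✓; |NM| = 49.23 ✓.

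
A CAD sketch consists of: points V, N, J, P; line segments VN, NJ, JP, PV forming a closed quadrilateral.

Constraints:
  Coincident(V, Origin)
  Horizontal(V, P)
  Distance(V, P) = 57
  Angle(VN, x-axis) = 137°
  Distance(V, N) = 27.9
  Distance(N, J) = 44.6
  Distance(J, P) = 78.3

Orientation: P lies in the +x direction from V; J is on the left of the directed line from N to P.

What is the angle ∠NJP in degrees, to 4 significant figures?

75.35°

V is at the origin; V and P share the same y with |VP| = 57.0 and P in +x, so P = (57.0, 0). VN runs at 137.0° with |VN| = 27.9, so N = (-20.40, 19.03). J is determined by |NJ| = 44.6 and |JP| = 78.3 together: it lies at the intersection of circle(N, 44.6) and circle(P, 78.3). With |NP| = 79.71, the foot of the radical line on NP is 13.87 from N and the perpendicular offset is √(44.6² − 13.87²) = 42.39. Taking the left-of-NP solution: J = (3.187, 56.88).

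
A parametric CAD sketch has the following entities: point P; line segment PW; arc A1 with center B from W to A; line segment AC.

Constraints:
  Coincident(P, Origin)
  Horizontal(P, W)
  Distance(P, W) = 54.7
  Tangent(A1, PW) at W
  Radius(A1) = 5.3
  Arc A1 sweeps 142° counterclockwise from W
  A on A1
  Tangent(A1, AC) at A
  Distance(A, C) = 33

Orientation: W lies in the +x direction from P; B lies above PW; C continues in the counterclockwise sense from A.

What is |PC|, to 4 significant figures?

43.69

P is at the origin; P and W share the same y with |PW| = 54.7 and W on the +x side, so W = (54.70, 0.000). Tangency of A1 to PW means the radius BW is perpendicular to PW, so B = W + (0, 5.3) = (54.70, 5.300). On A1, W sits at bearing -90° from B; a 142° counterclockwise sweep puts A at bearing 52°, so A = B + 5.3·(cos 52°, sin 52°) = (57.96, 9.476). Since A1 is tangent to AC there, BA ⟂ AC, so AC runs along (−sin 52°, cos 52°); with |AC| = 33.0, C = (31.96, 29.79). Then |PC| = |C − P| = 43.69.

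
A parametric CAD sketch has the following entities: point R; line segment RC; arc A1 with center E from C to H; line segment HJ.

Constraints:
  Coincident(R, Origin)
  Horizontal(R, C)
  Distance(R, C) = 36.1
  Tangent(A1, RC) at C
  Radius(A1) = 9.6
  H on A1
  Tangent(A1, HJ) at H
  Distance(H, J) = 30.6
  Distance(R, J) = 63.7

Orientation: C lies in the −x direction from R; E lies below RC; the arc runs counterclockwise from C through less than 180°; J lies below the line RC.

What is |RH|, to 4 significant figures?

46.20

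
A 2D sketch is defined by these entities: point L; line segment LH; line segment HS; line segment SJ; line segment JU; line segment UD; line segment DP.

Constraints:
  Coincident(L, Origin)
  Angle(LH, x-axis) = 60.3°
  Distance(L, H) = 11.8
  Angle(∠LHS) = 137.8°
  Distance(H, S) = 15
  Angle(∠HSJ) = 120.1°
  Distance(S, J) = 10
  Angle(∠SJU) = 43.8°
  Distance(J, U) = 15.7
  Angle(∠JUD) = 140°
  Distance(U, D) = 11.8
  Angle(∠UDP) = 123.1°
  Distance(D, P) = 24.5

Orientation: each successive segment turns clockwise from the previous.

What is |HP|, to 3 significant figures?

29.1

L is at the origin; LH runs at 60.3° with length 11.8, so H = (5.85, 10.2). ∠LHS = 137.8° gives HS at 18.1° from the x-axis; with |HS| = 15.0, S = (20.1, 14.9). ∠HSJ = 120.1° gives SJ at -41.8° from the x-axis; with |SJ| = 10.0, J = (27.6, 8.24). ∠SJU = 43.8° gives JU at -178° from the x-axis; with |JU| = 15.7, U = (11.9, 7.70). ∠JUD = 140.0° gives UD at 142° from the x-axis; with |UD| = 11.8, D = (2.57, 15.0). ∠UDP = 123.1° gives DP at 85.1° from the x-axis; with |DP| = 24.5, P = (4.66, 39.4). Then |HP| = |P − H| = 29.1.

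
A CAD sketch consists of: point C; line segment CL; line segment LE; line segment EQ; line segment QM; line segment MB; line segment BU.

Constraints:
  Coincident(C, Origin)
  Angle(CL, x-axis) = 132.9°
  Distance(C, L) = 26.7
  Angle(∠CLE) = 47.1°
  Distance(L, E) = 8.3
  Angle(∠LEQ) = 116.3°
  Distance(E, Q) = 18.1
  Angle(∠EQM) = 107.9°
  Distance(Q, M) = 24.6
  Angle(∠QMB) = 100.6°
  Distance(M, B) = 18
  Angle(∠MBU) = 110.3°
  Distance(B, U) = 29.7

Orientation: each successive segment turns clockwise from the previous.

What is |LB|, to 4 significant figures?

28.03

C is at the origin; CL runs at 132.9° with length 26.7, so L = (-18.18, 19.56). ∠CLE = 47.1° gives LE at 0.000° from the x-axis; with |LE| = 8.3, E = (-9.875, 19.56). ∠LEQ = 116.3° gives EQ at -63.70° from the x-axis; with |EQ| = 18.1, Q = (-1.856, 3.332). ∠EQM = 107.9° gives QM at -135.8° from the x-axis; with |QM| = 24.6, M = (-19.49, -13.82). ∠QMB = 100.6° gives MB at 144.8° from the x-axis; with |MB| = 18.0, B = (-34.20, -3.442). Then |LB| = |B − L| = 28.03.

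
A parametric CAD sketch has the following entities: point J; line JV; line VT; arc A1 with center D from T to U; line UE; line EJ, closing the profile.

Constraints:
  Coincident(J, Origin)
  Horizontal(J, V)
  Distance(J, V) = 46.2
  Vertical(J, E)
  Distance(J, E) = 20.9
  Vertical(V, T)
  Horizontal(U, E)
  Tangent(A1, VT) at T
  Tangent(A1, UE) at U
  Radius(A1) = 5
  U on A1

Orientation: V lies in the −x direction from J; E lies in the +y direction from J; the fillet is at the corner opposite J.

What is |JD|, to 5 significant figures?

44.162

JE is vertical with |JE| = 20.9 and E on the +y side, so E = (0.0000, 20.900). The virtual corner opposite J is at (-46.200, 20.900). The tangent condition forces DT to be normal to VT and tangency of A1 to UE means the radius DU is perpendicular to UE, with radius 5.0, so the center D sits 5.0 in from both sides at D = (-41.200, 15.900). Then |JD| = |D − J| = 44.162.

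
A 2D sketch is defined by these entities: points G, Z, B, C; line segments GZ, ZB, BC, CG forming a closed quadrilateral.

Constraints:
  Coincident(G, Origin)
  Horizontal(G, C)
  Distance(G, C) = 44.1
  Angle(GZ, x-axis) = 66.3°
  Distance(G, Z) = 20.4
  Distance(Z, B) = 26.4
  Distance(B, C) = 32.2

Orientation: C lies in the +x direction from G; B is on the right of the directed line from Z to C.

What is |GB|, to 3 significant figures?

14.7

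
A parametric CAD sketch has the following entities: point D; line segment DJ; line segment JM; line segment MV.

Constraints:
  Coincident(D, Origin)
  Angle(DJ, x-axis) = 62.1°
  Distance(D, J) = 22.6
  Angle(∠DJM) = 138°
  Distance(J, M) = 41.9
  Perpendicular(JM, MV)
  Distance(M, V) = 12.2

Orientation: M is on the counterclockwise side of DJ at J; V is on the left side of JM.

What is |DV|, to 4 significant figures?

58.77

D is at the origin; DJ runs at 62.1° with length 22.6, so J = 22.6·(cos 62.1°, sin 62.1°) = (10.58, 19.97). ∠DJM = 138.0°, so JM runs at 62.1° + (180° − 138.0°) = 104.1° from the x-axis; with |JM| = 41.9, M = J + 41.9·(cos 104.1°, sin 104.1°) = (0.3677, 60.61). The perpendicularity gives MV at right angles to JM; with |MV| = 12.2 on the left of JM, V = M + 12.2·(-0.9699, -0.2436) = (-11.46, 57.64). Then |DV| = |V − D| = 58.77.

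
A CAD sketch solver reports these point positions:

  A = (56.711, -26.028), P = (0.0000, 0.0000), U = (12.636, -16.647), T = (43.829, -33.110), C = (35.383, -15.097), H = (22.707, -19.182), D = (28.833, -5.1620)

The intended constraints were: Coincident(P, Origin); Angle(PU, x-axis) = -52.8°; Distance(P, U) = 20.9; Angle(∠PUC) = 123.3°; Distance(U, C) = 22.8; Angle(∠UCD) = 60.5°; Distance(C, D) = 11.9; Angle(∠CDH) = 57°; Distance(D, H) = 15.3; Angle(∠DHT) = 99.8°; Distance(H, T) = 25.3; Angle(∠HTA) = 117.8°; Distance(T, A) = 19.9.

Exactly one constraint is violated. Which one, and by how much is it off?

Distance(T, A) = 19.9 — off by 5.20.

P = (0.00, 0.00) ✓; PU at -52.80° ✓; |PU| = 20.90 ✓; ∠PUC = 123.3° ✓; |UC| = 22.80 ✓; ∠UCD = 60.50° ✓; |CD| = 11.90 ✓; ∠CDH = 57.00° ✓; |DH| = 15.30 ✓; ∠DHT = 99.80° ✓; |HT| = 25.30 ✓; ∠HTA = 117.8° ✓; |TA| = 14.70 ✗.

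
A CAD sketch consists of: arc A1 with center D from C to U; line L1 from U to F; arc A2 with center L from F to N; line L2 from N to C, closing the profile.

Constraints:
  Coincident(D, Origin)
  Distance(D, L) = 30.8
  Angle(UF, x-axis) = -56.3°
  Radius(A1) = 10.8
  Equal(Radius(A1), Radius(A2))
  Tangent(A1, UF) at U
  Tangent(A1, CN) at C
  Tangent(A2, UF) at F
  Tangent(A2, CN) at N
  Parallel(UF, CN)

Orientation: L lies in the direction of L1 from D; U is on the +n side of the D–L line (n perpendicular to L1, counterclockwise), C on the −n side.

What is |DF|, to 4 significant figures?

32.64

Tangency of A1 to both parallel lines with radius 10.8 puts U and C at D ± 10.8·n: U = (8.985, 5.992), C = (-8.985, -5.992). Equal radii place F and N the same way about L: F = L + 10.8·n = (26.07, -19.63), N = L − 10.8·n = (8.104, -31.62). Then |DF| = |F − D| = 32.64.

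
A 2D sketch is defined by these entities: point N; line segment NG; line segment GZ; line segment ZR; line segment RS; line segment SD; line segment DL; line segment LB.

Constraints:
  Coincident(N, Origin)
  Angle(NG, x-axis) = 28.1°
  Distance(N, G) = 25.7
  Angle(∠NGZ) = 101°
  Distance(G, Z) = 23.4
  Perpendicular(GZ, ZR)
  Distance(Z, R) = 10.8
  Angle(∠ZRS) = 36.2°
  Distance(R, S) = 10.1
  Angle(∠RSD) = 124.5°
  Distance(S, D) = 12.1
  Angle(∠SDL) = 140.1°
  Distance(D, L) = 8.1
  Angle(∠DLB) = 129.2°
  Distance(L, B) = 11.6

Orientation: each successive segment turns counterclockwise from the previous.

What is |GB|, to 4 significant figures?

40.30

∠SDL = 140.1° gives DL at 76.30° from the x-axis; with |DL| = 8.1, L = (26.67, 43.04). ∠DLB = 129.2° gives LB at 127.1° from the x-axis; with |LB| = 11.6, B = (19.67, 52.29). Then |GB| = |B − G| = 40.30.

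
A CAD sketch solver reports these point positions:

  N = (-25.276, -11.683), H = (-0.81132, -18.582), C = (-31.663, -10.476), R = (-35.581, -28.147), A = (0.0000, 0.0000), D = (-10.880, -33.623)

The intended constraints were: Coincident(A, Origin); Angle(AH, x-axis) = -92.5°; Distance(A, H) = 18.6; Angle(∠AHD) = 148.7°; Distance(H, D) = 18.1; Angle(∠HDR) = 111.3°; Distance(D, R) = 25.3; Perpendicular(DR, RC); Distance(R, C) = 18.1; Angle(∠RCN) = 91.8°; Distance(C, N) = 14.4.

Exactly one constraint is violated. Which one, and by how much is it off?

Distance(C, N) = 14.4 — off by 7.90.

A = (0.00, 0.00) ✓; AH at -92.50° ✓; |AH| = 18.60 ✓; ∠AHD = 148.7° ✓; |HD| = 18.10 ✓; ∠HDR = 111.3° ✓; |DR| = 25.30 ✓; ∠(DR, RC) = 90.00° ✓; |RC| = 18.10 ✓; ∠RCN = 91.80° ✓; |CN| = 6.500 ✗.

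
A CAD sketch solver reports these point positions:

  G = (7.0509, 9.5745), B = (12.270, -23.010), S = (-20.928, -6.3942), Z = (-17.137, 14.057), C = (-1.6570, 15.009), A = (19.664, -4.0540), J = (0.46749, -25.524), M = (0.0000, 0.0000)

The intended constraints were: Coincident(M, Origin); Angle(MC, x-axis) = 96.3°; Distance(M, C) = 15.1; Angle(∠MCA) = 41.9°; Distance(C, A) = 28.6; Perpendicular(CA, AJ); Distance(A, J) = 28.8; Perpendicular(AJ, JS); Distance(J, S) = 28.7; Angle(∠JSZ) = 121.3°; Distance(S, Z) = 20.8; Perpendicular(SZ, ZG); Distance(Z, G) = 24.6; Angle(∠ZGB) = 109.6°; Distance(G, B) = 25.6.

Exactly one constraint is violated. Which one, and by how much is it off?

Distance(G, B) = 25.6 — off by 7.40.

M = (0.00, 0.00) ✓; MC at 96.30° ✓; |MC| = 15.10 ✓; ∠MCA = 41.90° ✓; |CA| = 28.60 ✓; ∠(CA, AJ) = 90.00° ✓; |AJ| = 28.80 ✓; ∠(AJ, JS) = 90.00° ✓; |JS| = 28.70 ✓; ∠JSZ = 121.3° ✓; |SZ| = 20.80 ✓; ∠(SZ, ZG) = 90.00° ✓; |ZG| = 24.60 ✓; ∠ZGB = 109.6° ✓; |GB| = 33.00 ✗.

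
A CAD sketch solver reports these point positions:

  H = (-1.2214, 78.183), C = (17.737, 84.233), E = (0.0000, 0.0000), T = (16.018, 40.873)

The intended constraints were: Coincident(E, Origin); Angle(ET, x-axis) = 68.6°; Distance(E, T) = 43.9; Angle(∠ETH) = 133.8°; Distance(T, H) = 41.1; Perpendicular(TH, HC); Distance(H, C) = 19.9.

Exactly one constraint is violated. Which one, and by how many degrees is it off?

Perpendicular(TH, HC) — off by 7.10°.

E = (0.00, 0.00) ✓; ET at 68.60° ✓; |ET| = 43.90 ✓; ∠ETH = 133.8° ✓; |TH| = 41.10 ✓; ∠(TH, HC) = 97.10° ✗; |HC| = 19.90 ✓.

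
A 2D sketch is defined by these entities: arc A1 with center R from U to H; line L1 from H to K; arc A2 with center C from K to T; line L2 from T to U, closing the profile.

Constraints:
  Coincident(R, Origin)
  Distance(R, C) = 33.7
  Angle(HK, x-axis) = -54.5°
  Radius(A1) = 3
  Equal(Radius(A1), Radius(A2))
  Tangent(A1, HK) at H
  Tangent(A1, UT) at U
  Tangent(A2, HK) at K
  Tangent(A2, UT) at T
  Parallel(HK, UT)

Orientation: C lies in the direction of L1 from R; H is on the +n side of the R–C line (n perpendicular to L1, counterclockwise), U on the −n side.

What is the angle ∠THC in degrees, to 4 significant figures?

5.008°

The slot axis is L1's direction at -54.5°, so u = (cos -54.5°, sin -54.5°) = (0.5807, -0.8141) and n = (−sin -54.5°, cos -54.5°) = (0.8141, 0.5807). R is at the origin and C lies 33.7 along u from R, so C = 33.7·u = (19.57, -27.44). Tangency of A1 to both parallel lines with radius 3.0 puts H and U at R ± 3.0·n: H = (2.442, 1.742), U = (-2.442, -1.742). Equal radii place K and T the same way about C: K = C + 3.0·n = (22.01, -25.69), T = C − 3.0·n = (17.13, -29.18). Then cos ∠THC = HT·HC / (|HT||HC|), giving 5.008°.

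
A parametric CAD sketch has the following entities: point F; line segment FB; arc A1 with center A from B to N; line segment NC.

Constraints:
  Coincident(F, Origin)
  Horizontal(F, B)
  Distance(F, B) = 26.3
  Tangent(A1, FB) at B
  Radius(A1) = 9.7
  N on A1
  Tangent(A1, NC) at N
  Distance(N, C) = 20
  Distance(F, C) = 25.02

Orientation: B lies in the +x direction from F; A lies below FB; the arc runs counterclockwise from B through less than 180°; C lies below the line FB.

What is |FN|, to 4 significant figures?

18.41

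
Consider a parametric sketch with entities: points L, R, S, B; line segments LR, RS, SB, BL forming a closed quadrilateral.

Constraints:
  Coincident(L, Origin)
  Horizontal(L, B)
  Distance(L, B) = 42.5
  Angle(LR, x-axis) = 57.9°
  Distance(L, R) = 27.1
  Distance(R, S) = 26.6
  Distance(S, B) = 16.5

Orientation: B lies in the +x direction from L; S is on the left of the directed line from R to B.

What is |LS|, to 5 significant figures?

43.357

L is at the origin; L and B share the same y with |LB| = 42.5 and B in +x, so B = (42.5, 0). LR runs at 57.9° with |LR| = 27.1, so R = (14.401, 22.957). S is determined by |RS| = 26.6 and |SB| = 16.5 together: it lies at the intersection of circle(R, 26.6) and circle(B, 16.5). With |RB| = 36.285, the foot of the radical line on RB is 24.141 from R and the perpendicular offset is √(26.6² − 24.141²) = 11.170. Taking the left-of-RB solution: S = (40.163, 16.334).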